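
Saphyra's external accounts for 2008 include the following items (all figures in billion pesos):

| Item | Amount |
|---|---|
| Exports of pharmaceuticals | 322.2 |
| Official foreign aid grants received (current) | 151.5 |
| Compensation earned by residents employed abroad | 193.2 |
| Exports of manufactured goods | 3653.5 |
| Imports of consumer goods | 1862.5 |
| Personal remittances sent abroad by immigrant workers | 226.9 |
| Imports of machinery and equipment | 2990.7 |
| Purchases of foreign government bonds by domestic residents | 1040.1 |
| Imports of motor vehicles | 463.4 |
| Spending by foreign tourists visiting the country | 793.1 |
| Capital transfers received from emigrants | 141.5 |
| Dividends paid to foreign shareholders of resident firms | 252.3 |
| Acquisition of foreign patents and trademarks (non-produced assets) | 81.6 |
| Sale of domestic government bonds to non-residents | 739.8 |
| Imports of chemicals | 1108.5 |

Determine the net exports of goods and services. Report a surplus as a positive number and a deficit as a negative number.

-1656.3

Goods: -2990.7 - 1108.5 - 1862.5 + 322.2 - 463.4 + 3653.5 = -2449.4
Services: 793.1
Trade balance = -2449.4 + 793.1 = -1656.3
(Excluded from the trade balance — secondary income: official foreign aid grants received (current) 151.5, personal remittances sent abroad by immigrant workers 226.9; primary income: compensation earned by residents employed abroad 193.2, dividends paid to foreign shareholders of resident firms 252.3; financial account: purchases of foreign government bonds by domestic residents 1040.1, sale of domestic government bonds to non-residents 739.8; capital account: capital transfers received from emigrants 141.5, acquisition of foreign patents and trademarks (non-produced assets) 81.6.)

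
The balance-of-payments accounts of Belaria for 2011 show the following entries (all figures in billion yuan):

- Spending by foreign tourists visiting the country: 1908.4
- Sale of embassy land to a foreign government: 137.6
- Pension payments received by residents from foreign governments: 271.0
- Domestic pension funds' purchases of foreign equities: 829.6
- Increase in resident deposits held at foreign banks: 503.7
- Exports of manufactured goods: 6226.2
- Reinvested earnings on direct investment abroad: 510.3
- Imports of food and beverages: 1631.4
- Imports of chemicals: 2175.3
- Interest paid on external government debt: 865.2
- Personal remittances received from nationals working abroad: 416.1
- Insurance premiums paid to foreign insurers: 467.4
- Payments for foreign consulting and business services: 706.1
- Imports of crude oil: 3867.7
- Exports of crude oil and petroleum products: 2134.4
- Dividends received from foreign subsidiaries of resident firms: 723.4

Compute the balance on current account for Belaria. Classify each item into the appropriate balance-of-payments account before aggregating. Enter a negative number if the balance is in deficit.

2476.7

Goods: -3867.7 - 2175.3 + 6226.2 - 1631.4 + 2134.4 = 686.2
Services: -467.4 + 1908.4 - 706.1 = 734.9
Primary income: 510.3 + 723.4 - 865.2 = 368.5
Secondary income: 271.0 + 416.1 = 687.1
Current account = 686.2 + 734.9 + 368.5 + 687.1 = 2476.7
(Excluded from the current account — capital account: sale of embassy land to a foreign government 137.6; financial account: domestic pension funds' purchases of foreign equities 829.6, increase in resident deposits held at foreign banks 503.7.)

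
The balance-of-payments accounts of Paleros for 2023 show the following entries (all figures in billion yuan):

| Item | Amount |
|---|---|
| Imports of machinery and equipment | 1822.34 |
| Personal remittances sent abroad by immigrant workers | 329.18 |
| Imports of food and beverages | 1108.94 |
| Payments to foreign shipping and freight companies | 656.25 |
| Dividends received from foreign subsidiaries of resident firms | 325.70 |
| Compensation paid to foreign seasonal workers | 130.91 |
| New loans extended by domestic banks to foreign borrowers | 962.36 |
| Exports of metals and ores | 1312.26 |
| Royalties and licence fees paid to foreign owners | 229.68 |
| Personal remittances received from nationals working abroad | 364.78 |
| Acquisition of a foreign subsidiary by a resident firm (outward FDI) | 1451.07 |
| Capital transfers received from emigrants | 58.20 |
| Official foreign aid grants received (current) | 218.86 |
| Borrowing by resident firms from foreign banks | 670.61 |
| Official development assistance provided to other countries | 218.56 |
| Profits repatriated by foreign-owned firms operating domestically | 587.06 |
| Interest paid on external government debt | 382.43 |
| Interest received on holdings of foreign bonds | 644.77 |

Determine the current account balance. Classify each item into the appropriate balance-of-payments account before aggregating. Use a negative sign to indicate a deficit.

Goods: 1312.26 - 1108.94 - 1822.34 = -1619.02
Services: -229.68 - 656.25 = -885.93
Primary income: 325.70 - 382.43 - 587.06 + 644.77 - 130.91 = -129.93
Secondary income: 364.78 + 218.86 - 329.18 - 218.56 = 35.90
Current account = (-1619.02) + (-885.93) + (-129.93) + 35.90 = -2598.98
(Excluded from the current account — financial account: new loans extended by domestic banks to foreign borrowers 962.36, acquisition of a foreign subsidiary by a resident firm (outward FDI) 1451.07, borrowing by resident firms from foreign banks 670.61; capital account: capital transfers received from emigrants 58.20.)

-2598.98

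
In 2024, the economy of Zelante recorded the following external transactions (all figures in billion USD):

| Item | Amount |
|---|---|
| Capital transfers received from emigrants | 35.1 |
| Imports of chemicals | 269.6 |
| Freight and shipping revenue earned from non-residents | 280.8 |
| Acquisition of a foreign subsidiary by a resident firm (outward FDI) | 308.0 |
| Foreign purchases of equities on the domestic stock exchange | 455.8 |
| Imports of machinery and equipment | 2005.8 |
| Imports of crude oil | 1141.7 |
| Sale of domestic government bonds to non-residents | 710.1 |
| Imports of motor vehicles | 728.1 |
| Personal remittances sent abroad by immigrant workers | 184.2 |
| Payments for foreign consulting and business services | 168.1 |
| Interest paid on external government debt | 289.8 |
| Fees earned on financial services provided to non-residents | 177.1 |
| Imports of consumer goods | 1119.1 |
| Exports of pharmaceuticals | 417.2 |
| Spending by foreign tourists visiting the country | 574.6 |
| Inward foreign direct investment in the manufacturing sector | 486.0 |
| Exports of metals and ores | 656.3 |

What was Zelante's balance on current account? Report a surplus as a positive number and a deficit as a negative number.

Goods: -2005.8 - 269.6 + 656.3 - 1141.7 - 728.1 - 1119.1 + 417.2 = -4190.8
Services: 177.1 - 168.1 + 574.6 + 280.8 = 864.4
Primary income: -289.8
Secondary income: -184.2
Current account = (-4190.8) + 864.4 + (-289.8) + (-184.2) = -3800.4
(Excluded from the current account — capital account: capital transfers received from emigrants 35.1; financial account: acquisition of a foreign subsidiary by a resident firm (outward FDI) 308.0, foreign purchases of equities on the domestic stock exchange 455.8, sale of domestic government bonds to non-residents 710.1, inward foreign direct investment in the manufacturing sector 486.0.)

-3800.4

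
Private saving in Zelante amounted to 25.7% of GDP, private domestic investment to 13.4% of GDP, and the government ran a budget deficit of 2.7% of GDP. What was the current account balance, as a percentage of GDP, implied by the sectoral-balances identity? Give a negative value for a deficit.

9.6

By the sectoral-balances identity, CA = (S_private - I) + (T - G).
Private balance = 25.7 - 13.4 = 12.3
Government balance (T - G) = -2.7
CA = 12.3 + (-2.7) = 9.6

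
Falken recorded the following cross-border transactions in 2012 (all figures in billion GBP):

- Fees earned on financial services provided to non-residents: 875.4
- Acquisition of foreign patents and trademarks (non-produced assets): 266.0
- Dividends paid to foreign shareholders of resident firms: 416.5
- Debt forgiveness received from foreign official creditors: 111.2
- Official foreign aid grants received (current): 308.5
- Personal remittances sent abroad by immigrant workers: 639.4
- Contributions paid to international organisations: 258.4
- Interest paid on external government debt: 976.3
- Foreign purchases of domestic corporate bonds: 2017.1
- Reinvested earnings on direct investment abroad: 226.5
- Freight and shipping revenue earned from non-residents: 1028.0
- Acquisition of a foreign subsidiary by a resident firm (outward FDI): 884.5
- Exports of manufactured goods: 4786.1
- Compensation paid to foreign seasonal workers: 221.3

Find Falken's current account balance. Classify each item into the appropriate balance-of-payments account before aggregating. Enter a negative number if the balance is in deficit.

4712.6

Goods: 4786.1
Services: 1028.0 + 875.4 = 1903.4
Primary income: -976.3 - 416.5 - 221.3 + 226.5 = -1387.6
Secondary income: -258.4 + 308.5 - 639.4 = -589.3
Current account = 4786.1 + 1903.4 + (-1387.6) + (-589.3) = 4712.6
(Excluded from the current account — capital account: acquisition of foreign patents and trademarks (non-produced assets) 266.0, debt forgiveness received from foreign official creditors 111.2; financial account: foreign purchases of domestic corporate bonds 2017.1, acquisition of a foreign subsidiary by a resident firm (outward FDI) 884.5.)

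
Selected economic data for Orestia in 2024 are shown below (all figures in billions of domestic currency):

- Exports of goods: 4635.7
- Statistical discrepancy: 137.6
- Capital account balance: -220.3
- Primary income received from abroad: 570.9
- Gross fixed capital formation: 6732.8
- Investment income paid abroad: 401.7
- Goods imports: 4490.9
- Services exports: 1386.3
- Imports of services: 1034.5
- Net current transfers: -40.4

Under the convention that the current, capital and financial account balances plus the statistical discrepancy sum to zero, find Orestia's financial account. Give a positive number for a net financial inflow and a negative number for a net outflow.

Goods balance = 4635.7 - 4490.9 = 144.8
Services balance = 1386.3 - 1034.5 = 351.8
Trade balance (goods + services) = 144.8 + 351.8 = 496.6
Net primary income = 570.9 - 401.7 = 169.2
Net secondary income = -40.4
Current account = 496.6 + 169.2 + (-40.4) = 625.4
Financial account = -(625.4 + (-220.3) + 137.6) = -542.7

-542.7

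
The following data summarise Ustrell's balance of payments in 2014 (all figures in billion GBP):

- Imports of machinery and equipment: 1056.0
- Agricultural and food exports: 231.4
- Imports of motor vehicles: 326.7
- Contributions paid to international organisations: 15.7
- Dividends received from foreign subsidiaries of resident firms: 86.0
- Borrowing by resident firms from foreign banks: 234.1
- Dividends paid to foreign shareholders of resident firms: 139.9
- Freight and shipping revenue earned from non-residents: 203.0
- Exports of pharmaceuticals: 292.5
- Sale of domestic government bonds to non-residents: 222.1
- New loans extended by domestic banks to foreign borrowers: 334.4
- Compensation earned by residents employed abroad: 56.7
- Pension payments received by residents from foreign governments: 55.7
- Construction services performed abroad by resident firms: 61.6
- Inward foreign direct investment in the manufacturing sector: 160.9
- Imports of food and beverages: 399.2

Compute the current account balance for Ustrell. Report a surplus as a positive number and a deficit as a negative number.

-950.6

Goods: -1056.0 + 292.5 + 231.4 - 399.2 - 326.7 = -1258.0
Services: 203.0 + 61.6 = 264.6
Primary income: 86.0 - 139.9 + 56.7 = 2.8
Secondary income: -15.7 + 55.7 = 40.0
Current account = (-1258.0) + 264.6 + 2.8 + 40.0 = -950.6
(Excluded from the current account — financial account: borrowing by resident firms from foreign banks 234.1, sale of domestic government bonds to non-residents 222.1, new loans extended by domestic banks to foreign borrowers 334.4, inward foreign direct investment in the manufacturing sector 160.9.)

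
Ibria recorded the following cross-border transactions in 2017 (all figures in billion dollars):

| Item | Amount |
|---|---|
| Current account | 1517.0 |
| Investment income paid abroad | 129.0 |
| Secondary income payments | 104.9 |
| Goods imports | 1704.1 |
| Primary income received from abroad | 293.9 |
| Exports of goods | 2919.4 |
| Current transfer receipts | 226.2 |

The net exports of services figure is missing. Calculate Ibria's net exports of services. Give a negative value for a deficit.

15.5

Current account = goods balance + services balance + net primary income + net secondary income
Sum of the known components = 1501.5
Net exports of services = CA - (known components) = 1517.0 - 1501.5 = 15.5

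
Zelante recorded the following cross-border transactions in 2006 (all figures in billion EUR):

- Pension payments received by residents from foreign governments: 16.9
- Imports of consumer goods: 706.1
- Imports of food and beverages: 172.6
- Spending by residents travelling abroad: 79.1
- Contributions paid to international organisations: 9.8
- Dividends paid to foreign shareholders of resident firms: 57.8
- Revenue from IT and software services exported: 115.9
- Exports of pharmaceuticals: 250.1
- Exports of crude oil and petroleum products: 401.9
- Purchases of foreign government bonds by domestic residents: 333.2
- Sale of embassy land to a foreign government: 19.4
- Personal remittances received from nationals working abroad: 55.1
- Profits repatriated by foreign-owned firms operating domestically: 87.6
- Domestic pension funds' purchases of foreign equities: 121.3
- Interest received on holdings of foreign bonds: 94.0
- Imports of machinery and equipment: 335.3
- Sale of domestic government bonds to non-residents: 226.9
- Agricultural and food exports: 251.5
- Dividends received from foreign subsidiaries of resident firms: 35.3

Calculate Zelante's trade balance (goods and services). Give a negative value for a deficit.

Goods: -706.1 + 251.5 - 172.6 + 401.9 + 250.1 - 335.3 = -310.5
Services: 115.9 - 79.1 = 36.8
Trade balance = -310.5 + 36.8 = -273.7
(Excluded from the trade balance — secondary income: pension payments received by residents from foreign governments 16.9, contributions paid to international organisations 9.8, personal remittances received from nationals working abroad 55.1; primary income: dividends paid to foreign shareholders of resident firms 57.8, profits repatriated by foreign-owned firms operating domestically 87.6, interest received on holdings of foreign bonds 94.0, dividends received from foreign subsidiaries of resident firms 35.3; financial account: purchases of foreign government bonds by domestic residents 333.2, domestic pension funds' purchases of foreign equities 121.3, sale of domestic government bonds to non-residents 226.9; capital account: sale of embassy land to a foreign government 19.4.)

-273.7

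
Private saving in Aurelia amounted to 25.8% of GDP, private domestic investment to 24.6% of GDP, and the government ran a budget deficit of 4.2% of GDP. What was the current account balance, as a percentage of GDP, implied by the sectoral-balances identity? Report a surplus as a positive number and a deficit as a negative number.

By the sectoral-balances identity, CA = (S_private - I) + (T - G).
Private balance = 25.8 - 24.6 = 1.2
Government balance (T - G) = -4.2
CA = 1.2 + (-4.2) = -3.0

-3.0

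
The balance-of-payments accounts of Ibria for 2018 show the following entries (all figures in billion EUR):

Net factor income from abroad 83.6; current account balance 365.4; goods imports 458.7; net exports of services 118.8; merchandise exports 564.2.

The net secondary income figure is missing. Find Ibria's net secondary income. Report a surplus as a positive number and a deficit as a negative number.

Current account = goods balance + services balance + net primary income + net secondary income
Sum of the known components = 307.9
Net secondary income = CA - (known components) = 365.4 - 307.9 = 57.5

57.5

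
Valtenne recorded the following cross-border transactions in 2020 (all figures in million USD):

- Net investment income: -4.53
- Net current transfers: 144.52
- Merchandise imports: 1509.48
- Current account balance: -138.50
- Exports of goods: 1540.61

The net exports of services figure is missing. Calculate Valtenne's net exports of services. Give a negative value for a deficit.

Current account = goods balance + services balance + net primary income + net secondary income
Sum of the known components = 171.12
Net exports of services = CA - (known components) = -138.50 - 171.12 = -309.62

-309.62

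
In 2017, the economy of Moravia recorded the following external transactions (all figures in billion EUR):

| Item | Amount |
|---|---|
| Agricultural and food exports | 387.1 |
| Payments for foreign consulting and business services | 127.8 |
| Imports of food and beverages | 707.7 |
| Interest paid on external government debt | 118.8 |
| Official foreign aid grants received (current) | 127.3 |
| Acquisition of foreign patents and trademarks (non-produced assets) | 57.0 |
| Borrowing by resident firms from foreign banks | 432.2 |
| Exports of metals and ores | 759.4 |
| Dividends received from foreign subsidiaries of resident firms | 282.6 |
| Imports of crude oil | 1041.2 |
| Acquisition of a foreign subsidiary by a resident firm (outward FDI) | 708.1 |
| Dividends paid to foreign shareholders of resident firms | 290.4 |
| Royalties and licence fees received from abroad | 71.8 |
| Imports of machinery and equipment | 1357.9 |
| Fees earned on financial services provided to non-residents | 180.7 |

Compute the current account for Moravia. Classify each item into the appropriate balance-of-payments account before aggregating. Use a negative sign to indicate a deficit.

-1834.9

Goods: 759.4 - 1357.9 - 707.7 + 387.1 - 1041.2 = -1960.3
Services: -127.8 + 71.8 + 180.7 = 124.7
Primary income: -290.4 + 282.6 - 118.8 = -126.6
Secondary income: 127.3
Current account = (-1960.3) + 124.7 + (-126.6) + 127.3 = -1834.9
(Excluded from the current account — capital account: acquisition of foreign patents and trademarks (non-produced assets) 57.0; financial account: borrowing by resident firms from foreign banks 432.2, acquisition of a foreign subsidiary by a resident firm (outward FDI) 708.1.)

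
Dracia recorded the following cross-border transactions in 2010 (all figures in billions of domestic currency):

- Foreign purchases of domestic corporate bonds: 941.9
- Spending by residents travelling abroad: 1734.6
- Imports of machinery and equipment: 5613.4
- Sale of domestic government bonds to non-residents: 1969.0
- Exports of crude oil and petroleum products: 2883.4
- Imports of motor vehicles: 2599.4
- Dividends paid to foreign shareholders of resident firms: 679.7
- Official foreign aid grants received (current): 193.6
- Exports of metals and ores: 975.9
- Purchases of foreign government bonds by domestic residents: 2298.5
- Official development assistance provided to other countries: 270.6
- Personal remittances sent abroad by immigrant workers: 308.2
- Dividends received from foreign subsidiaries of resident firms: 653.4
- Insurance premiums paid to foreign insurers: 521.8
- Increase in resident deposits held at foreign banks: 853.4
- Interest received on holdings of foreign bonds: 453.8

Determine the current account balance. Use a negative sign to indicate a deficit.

-6567.6

Goods: -5613.4 - 2599.4 + 2883.4 + 975.9 = -4353.5
Services: -1734.6 - 521.8 = -2256.4
Primary income: -679.7 + 453.8 + 653.4 = 427.5
Secondary income: -270.6 - 308.2 + 193.6 = -385.2
Current account = (-4353.5) + (-2256.4) + 427.5 + (-385.2) = -6567.6
(Excluded from the current account — financial account: foreign purchases of domestic corporate bonds 941.9, sale of domestic government bonds to non-residents 1969.0, purchases of foreign government bonds by domestic residents 2298.5, increase in resident deposits held at foreign banks 853.4.)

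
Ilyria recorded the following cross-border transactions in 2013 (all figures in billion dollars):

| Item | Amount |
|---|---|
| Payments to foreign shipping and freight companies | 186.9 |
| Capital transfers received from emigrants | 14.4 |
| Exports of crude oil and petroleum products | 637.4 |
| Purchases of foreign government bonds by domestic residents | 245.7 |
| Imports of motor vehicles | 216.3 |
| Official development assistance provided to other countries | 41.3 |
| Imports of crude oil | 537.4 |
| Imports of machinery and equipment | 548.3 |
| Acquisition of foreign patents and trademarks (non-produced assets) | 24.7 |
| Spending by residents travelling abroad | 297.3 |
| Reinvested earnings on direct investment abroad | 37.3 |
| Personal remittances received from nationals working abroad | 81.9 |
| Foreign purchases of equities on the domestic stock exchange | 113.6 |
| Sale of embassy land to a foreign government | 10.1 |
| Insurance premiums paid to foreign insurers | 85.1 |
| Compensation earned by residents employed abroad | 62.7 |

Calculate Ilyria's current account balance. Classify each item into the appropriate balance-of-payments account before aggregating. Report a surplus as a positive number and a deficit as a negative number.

Goods: -216.3 - 537.4 - 548.3 + 637.4 = -664.6
Services: -297.3 - 85.1 - 186.9 = -569.3
Primary income: 62.7 + 37.3 = 100.0
Secondary income: 81.9 - 41.3 = 40.6
Current account = (-664.6) + (-569.3) + 100.0 + 40.6 = -1093.3
(Excluded from the current account — capital account: capital transfers received from emigrants 14.4, acquisition of foreign patents and trademarks (non-produced assets) 24.7, sale of embassy land to a foreign government 10.1; financial account: purchases of foreign government bonds by domestic residents 245.7, foreign purchases of equities on the domestic stock exchange 113.6.)

-1093.3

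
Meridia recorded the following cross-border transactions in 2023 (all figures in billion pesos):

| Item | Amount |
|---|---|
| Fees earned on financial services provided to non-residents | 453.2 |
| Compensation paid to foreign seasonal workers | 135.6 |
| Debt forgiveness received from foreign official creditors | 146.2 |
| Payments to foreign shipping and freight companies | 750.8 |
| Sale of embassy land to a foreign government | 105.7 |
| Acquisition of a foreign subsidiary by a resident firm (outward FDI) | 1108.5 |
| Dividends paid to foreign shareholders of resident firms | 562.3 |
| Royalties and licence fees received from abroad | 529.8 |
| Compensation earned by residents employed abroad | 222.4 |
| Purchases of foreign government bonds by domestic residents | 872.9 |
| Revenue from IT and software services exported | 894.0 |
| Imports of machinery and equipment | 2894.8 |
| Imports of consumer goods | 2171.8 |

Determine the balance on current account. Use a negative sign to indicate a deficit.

-4415.9

Goods: -2171.8 - 2894.8 = -5066.6
Services: 453.2 - 750.8 + 894.0 + 529.8 = 1126.2
Primary income: 222.4 - 135.6 - 562.3 = -475.5
Current account = (-5066.6) + 1126.2 + (-475.5) = -4415.9
(Excluded from the current account — capital account: debt forgiveness received from foreign official creditors 146.2, sale of embassy land to a foreign government 105.7; financial account: acquisition of a foreign subsidiary by a resident firm (outward FDI) 1108.5, purchases of foreign government bonds by domestic residents 872.9.)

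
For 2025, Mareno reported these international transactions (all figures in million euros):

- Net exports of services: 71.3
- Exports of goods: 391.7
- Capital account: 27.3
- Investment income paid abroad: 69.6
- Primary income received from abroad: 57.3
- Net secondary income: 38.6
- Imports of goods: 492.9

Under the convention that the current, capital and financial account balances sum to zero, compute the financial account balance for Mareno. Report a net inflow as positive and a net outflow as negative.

-23.7

Goods balance = 391.7 - 492.9 = -101.2
Services balance = 71.3
Trade balance (goods + services) = -101.2 + 71.3 = -29.9
Net primary income = 57.3 - 69.6 = -12.3
Net secondary income = 38.6
Current account = -29.9 + (-12.3) + 38.6 = -3.6
Financial account = -(-3.6 + 27.3) = -23.7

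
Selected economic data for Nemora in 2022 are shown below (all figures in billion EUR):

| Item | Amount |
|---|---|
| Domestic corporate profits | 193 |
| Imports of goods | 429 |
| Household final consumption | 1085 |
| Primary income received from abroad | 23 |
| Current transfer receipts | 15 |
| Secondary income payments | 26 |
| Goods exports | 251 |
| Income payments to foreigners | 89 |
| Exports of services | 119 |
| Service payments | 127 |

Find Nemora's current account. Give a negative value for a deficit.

Goods balance = 251 - 429 = -178
Services balance = 119 - 127 = -8
Trade balance (goods + services) = -178 + (-8) = -186
Net primary income = 23 - 89 = -66
Net secondary income = 15 - 26 = -11
Current account = -186 + (-66) + (-11) = -263

-263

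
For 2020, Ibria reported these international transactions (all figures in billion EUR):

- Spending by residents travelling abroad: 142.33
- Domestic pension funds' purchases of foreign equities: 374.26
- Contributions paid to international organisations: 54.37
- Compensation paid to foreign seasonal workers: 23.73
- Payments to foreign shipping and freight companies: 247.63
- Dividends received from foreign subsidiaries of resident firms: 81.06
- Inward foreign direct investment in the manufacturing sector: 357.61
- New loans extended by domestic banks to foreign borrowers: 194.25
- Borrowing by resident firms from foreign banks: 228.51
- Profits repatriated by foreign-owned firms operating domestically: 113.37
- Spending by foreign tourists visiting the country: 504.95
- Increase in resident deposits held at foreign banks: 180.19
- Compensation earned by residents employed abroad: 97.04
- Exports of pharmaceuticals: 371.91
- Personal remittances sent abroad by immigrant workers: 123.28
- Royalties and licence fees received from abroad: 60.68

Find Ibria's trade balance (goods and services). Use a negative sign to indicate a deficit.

547.58

Goods: 371.91
Services: 504.95 + 60.68 - 142.33 - 247.63 = 175.67
Trade balance = 371.91 + 175.67 = 547.58
(Excluded from the trade balance — financial account: domestic pension funds' purchases of foreign equities 374.26, inward foreign direct investment in the manufacturing sector 357.61, new loans extended by domestic banks to foreign borrowers 194.25, borrowing by resident firms from foreign banks 228.51, increase in resident deposits held at foreign banks 180.19; secondary income: contributions paid to international organisations 54.37, personal remittances sent abroad by immigrant workers 123.28; primary income: compensation paid to foreign seasonal workers 23.73, dividends received from foreign subsidiaries of resident firms 81.06, profits repatriated by foreign-owned firms operating domestically 113.37, compensation earned by residents employed abroad 97.04.)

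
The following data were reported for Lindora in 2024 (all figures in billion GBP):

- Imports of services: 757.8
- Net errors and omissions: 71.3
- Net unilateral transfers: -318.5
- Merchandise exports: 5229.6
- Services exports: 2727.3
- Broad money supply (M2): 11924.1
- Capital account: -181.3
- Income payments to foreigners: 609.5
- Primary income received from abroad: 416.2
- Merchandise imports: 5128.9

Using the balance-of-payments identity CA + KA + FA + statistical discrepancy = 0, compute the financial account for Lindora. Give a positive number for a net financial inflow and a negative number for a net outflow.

-1448.4

Goods balance = 5229.6 - 5128.9 = 100.7
Services balance = 2727.3 - 757.8 = 1969.5
Trade balance (goods + services) = 100.7 + 1969.5 = 2070.2
Net primary income = 416.2 - 609.5 = -193.3
Net secondary income = -318.5
Current account = 2070.2 + (-193.3) + (-318.5) = 1558.4
Financial account = -(1558.4 + (-181.3) + 71.3) = -1448.4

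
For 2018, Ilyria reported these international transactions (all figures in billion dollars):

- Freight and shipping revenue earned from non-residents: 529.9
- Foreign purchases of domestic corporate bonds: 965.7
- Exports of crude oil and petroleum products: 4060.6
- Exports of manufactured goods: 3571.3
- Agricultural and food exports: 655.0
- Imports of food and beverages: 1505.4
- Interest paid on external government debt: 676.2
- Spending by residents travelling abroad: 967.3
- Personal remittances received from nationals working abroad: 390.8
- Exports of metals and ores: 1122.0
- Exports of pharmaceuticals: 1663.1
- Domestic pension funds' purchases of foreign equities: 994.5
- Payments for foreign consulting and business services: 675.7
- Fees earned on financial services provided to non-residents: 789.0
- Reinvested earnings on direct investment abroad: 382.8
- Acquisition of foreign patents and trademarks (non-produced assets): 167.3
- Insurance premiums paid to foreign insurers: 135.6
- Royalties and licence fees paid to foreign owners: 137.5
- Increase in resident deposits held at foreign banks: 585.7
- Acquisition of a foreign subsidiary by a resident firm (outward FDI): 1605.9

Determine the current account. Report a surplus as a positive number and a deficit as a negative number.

9066.8

Goods: 3571.3 - 1505.4 + 1663.1 + 1122.0 + 655.0 + 4060.6 = 9566.6
Services: 529.9 - 675.7 - 137.5 - 967.3 - 135.6 + 789.0 = -597.2
Primary income: -676.2 + 382.8 = -293.4
Secondary income: 390.8
Current account = 9566.6 + (-597.2) + (-293.4) + 390.8 = 9066.8
(Excluded from the current account — financial account: foreign purchases of domestic corporate bonds 965.7, domestic pension funds' purchases of foreign equities 994.5, increase in resident deposits held at foreign banks 585.7, acquisition of a foreign subsidiary by a resident firm (outward FDI) 1605.9; capital account: acquisition of foreign patents and trademarks (non-produced assets) 167.3.)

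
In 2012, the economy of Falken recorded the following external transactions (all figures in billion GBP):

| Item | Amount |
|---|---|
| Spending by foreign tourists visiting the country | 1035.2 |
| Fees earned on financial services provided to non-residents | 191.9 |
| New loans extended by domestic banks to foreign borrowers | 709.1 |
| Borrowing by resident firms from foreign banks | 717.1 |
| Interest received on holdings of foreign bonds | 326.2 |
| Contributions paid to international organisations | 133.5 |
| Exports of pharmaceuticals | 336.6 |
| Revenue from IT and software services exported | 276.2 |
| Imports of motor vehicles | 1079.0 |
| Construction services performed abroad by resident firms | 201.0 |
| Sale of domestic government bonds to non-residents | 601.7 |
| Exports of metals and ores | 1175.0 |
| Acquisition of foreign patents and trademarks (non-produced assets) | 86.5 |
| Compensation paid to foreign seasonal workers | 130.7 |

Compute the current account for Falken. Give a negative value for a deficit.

2198.9

Goods: 336.6 + 1175.0 - 1079.0 = 432.6
Services: 1035.2 + 201.0 + 276.2 + 191.9 = 1704.3
Primary income: -130.7 + 326.2 = 195.5
Secondary income: -133.5
Current account = 432.6 + 1704.3 + 195.5 + (-133.5) = 2198.9
(Excluded from the current account — financial account: new loans extended by domestic banks to foreign borrowers 709.1, borrowing by resident firms from foreign banks 717.1, sale of domestic government bonds to non-residents 601.7; capital account: acquisition of foreign patents and trademarks (non-produced assets) 86.5.)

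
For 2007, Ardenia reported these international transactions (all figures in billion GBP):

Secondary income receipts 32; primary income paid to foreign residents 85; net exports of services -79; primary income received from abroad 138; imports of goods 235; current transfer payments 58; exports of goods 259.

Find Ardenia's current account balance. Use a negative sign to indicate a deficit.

Goods balance = 259 - 235 = 24
Services balance = -79
Trade balance (goods + services) = 24 + (-79) = -55
Net primary income = 138 - 85 = 53
Net secondary income = 32 - 58 = -26
Current account = -55 + 53 + (-26) = -28

-28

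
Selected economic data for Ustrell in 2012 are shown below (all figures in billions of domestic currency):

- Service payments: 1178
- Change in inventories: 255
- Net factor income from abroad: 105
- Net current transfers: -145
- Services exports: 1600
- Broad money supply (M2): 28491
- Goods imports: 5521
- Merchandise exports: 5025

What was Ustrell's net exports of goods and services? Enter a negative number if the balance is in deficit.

-74

Goods balance = 5025 - 5521 = -496
Services balance = 1600 - 1178 = 422
Trade balance (goods + services) = -496 + 422 = -74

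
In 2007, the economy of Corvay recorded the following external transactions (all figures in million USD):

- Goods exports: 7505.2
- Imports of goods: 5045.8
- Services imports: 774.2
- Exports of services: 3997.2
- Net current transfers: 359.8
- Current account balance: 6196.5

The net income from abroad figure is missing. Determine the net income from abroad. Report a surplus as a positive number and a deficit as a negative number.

154.3

Current account = goods balance + services balance + net primary income + net secondary income
Sum of the known components = 6042.2
Net income from abroad = CA - (known components) = 6196.5 - 6042.2 = 154.3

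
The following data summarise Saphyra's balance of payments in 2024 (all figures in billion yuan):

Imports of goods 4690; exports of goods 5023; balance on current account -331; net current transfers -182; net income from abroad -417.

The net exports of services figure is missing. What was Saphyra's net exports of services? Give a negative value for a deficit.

-65

Current account = goods balance + services balance + net primary income + net secondary income
Sum of the known components = -266
Net exports of services = CA - (known components) = -331 - (-266) = -65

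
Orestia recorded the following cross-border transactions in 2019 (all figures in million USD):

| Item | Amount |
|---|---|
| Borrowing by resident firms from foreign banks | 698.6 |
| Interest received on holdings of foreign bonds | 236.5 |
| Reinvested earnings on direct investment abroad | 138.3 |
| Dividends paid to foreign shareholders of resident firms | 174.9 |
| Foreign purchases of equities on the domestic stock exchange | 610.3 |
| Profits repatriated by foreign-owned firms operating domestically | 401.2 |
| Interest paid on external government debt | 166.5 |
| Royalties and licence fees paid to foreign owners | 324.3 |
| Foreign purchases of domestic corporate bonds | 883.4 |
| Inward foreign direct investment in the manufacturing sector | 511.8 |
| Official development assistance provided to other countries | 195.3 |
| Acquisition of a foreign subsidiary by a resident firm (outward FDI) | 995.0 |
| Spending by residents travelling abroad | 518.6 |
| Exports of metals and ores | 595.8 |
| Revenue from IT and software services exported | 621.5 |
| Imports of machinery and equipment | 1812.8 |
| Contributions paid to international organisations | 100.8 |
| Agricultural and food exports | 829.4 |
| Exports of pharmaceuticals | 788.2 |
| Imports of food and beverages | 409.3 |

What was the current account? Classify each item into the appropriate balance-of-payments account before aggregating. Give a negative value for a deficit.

Goods: 595.8 - 1812.8 - 409.3 + 829.4 + 788.2 = -8.7
Services: -518.6 + 621.5 - 324.3 = -221.4
Primary income: -166.5 + 138.3 - 174.9 - 401.2 + 236.5 = -367.8
Secondary income: -100.8 - 195.3 = -296.1
Current account = (-8.7) + (-221.4) + (-367.8) + (-296.1) = -894.0
(Excluded from the current account — financial account: borrowing by resident firms from foreign banks 698.6, foreign purchases of equities on the domestic stock exchange 610.3, foreign purchases of domestic corporate bonds 883.4, inward foreign direct investment in the manufacturing sector 511.8, acquisition of a foreign subsidiary by a resident firm (outward FDI) 995.0.)

-894.0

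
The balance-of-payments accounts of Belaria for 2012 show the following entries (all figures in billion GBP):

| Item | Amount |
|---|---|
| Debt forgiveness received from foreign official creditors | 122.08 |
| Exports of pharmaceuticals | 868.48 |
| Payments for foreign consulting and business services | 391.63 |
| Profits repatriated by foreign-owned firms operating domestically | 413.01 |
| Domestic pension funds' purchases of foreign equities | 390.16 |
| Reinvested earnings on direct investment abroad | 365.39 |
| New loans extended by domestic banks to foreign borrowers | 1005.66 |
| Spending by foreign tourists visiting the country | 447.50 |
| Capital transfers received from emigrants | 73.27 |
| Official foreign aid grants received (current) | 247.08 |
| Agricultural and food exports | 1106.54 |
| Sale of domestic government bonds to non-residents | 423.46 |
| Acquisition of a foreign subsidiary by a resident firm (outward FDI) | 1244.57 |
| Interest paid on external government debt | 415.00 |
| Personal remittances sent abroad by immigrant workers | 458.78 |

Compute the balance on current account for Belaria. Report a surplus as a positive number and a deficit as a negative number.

Goods: 1106.54 + 868.48 = 1975.02
Services: -391.63 + 447.50 = 55.87
Primary income: 365.39 - 415.00 - 413.01 = -462.62
Secondary income: -458.78 + 247.08 = -211.70
Current account = 1975.02 + 55.87 + (-462.62) + (-211.70) = 1356.57
(Excluded from the current account — capital account: debt forgiveness received from foreign official creditors 122.08, capital transfers received from emigrants 73.27; financial account: domestic pension funds' purchases of foreign equities 390.16, new loans extended by domestic banks to foreign borrowers 1005.66, sale of domestic government bonds to non-residents 423.46, acquisition of a foreign subsidiary by a resident firm (outward FDI) 1244.57.)

1356.57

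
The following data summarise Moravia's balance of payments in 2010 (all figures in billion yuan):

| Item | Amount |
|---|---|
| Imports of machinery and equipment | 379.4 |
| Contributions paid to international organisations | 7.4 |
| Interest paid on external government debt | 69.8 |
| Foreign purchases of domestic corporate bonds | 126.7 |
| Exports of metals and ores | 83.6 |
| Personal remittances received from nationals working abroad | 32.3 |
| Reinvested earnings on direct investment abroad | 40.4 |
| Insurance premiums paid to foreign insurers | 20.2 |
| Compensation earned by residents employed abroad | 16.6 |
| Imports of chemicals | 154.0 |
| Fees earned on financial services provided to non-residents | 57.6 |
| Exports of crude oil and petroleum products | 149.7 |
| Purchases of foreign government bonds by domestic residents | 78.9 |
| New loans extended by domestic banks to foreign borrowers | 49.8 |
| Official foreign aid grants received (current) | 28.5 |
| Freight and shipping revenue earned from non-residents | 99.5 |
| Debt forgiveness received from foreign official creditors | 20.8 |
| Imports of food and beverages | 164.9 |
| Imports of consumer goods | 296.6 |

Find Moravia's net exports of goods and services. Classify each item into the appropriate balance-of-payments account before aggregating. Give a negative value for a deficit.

-624.7

Goods: 149.7 - 379.4 + 83.6 - 154.0 - 296.6 - 164.9 = -761.6
Services: 57.6 + 99.5 - 20.2 = 136.9
Trade balance = -761.6 + 136.9 = -624.7
(Excluded from the trade balance — secondary income: contributions paid to international organisations 7.4, personal remittances received from nationals working abroad 32.3, official foreign aid grants received (current) 28.5; primary income: interest paid on external government debt 69.8, reinvested earnings on direct investment abroad 40.4, compensation earned by residents employed abroad 16.6; financial account: foreign purchases of domestic corporate bonds 126.7, purchases of foreign government bonds by domestic residents 78.9, new loans extended by domestic banks to foreign borrowers 49.8; capital account: debt forgiveness received from foreign official creditors 20.8.)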